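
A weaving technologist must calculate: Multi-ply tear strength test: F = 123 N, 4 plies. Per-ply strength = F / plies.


Formula: Per-ply strength = Total force / Number of plies
Per-ply = 123 N / 4
Per-ply = 30.75 N

30.75 N


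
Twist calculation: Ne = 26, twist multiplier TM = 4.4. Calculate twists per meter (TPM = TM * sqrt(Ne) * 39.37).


Formula: TPM = TM * sqrt(Ne) * 39.37
Step 1: sqrt(Ne) = sqrt(26) = 5.099
Step 2: TM * sqrt(Ne) = 4.4 * 5.099 = 22.4356
Step 3: TPM = 22.4356 * 39.37 = 883 twists/m

883 twists/m


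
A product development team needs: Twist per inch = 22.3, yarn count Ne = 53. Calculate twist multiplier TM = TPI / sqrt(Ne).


Formula: TM = TPI / sqrt(Ne)
Step 1: sqrt(Ne) = sqrt(53) = 7.2801
Step 2: TM = 22.3 / 7.2801 = 3.06

3.06 TM


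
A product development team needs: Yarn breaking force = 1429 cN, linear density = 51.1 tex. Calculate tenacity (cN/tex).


Formula: Tenacity = Breaking force / Linear density
Tenacity = 1429 cN / 51.1 tex
Tenacity = 27.96 cN/tex

27.96 cN/tex


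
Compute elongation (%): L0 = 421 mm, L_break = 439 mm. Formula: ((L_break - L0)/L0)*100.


Formula: Elongation (%) = ((L_break - L0) / L0) * 100
Step 1: Extension = 439 - 421 = 18 mm
Step 2: Elongation = (18 / 421) * 100
Step 3: Elongation = 0.042755 * 100 = 4.2755% ≈ 4.3%

4.3%


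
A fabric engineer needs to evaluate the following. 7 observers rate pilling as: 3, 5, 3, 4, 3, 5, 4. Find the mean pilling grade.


Formula: Mean = sum / count
Sum = 3 + 5 + 3 + 4 + 3 + 5 + 4 = 27
Mean = 27 / 7 = 3.9

3.9


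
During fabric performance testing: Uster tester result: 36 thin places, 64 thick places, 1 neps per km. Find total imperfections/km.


Formula: Total = thin places + thick places + neps
Total = 36 + 64 + 1
Total = 101 imperfections/km

101 imperfections/km


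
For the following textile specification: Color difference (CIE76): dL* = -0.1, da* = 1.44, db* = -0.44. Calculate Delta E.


Formula: Delta E = sqrt(dL*^2 + da*^2 + db*^2)
Step 1: dL*^2 = (-0.1)^2 = 0.01
Step 2: da*^2 = 1.44^2 = 2.0736
Step 3: db*^2 = (-0.44)^2 = 0.1936
Step 4: Sum = 0.01 + 2.0736 + 0.1936 = 2.2772
Step 5: Delta E = sqrt(2.2772) = 1.51

1.51 Delta E


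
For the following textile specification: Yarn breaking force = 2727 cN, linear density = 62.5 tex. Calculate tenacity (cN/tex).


Formula: Tenacity = Breaking force / Linear density
Tenacity = 2727 cN / 62.5 tex
Tenacity = 43.63 cN/tex

43.63 cN/tex


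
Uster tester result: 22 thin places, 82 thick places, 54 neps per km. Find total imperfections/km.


Formula: Total = thin places + thick places + neps
Total = 22 + 82 + 54
Total = 158 imperfections/km

158 imperfections/km


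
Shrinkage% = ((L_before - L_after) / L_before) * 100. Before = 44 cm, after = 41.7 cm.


Formula: Shrinkage% = ((L_before - L_after) / L_before) * 100
Step 1: Shrinkage = 44 - 41.7 = 2.3 cm
Step 2: Shrinkage% = (2.3 / 44) * 100
Step 3: Shrinkage% = 0.052273 * 100 = 5.2273% ≈ 5.2%

5.2%


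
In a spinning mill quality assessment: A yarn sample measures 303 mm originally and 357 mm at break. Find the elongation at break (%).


Formula: Elongation (%) = ((L_break - L0) / L0) * 100
Step 1: Extension = 357 - 303 = 54 mm
Step 2: Elongation = (54 / 303) * 100
Step 3: Elongation = 0.178218 * 100 = 17.8218% ≈ 17.8%

17.8%


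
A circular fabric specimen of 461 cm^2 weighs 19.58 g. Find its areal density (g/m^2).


Formula: GSM = mass_g / area_m2
Step 1: Convert area: 461 cm^2 = 461 / 10000 = 0.0461 m^2
Step 2: GSM = 19.58 g / 0.0461 m^2 = 424.7 g/m^2

424.7 g/m^2


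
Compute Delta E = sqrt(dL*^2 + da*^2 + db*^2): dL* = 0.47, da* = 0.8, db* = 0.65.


Formula: Delta E = sqrt(dL*^2 + da*^2 + db*^2)
Step 1: dL*^2 = 0.47^2 = 0.2209
Step 2: da*^2 = 0.8^2 = 0.64
Step 3: db*^2 = 0.65^2 = 0.4225
Step 4: Sum = 0.2209 + 0.64 + 0.4225 = 1.2834
Step 5: Delta E = sqrt(1.2834) = 1.13

1.13 Delta E


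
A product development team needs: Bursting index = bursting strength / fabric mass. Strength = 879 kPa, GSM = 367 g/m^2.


Formula: Bursting Index = Bursting Strength / Fabric GSM
BI = 879 kPa / 367 g/m^2
BI = 2.395 kPa/(g/m^2)

2.395 kPa/(g/m^2)


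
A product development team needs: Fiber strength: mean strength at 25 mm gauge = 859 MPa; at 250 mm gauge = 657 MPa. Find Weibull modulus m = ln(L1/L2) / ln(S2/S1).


Formula: m = ln(L1/L2) / ln(S2/S1)
Step 1: ln(L1/L2) = ln(25/250) = -2.30259
Step 2: S2/S1 = 657/859 = 0.76484
Step 3: ln(S2/S1) = ln(0.76484) = -0.26809
Step 4: m = -2.30259 / -0.26809 = 8.59

8.59 (Weibull m)


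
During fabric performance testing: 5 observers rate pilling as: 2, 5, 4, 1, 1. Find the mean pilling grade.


Formula: Mean = sum / count
Sum = 2 + 5 + 4 + 1 + 1 = 13
Mean = 13 / 5 = 2.6

2.6


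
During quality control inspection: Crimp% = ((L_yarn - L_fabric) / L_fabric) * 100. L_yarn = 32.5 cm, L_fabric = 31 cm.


Formula: Crimp% = ((L_yarn - L_fabric) / L_fabric) * 100
Step 1: Extension = 32.5 - 31 = 1.5 cm
Step 2: Crimp% = (1.5 / 31) * 100
Step 3: Crimp% = 0.048387 * 100 = 4.8387% ≈ 4.8%

4.8%


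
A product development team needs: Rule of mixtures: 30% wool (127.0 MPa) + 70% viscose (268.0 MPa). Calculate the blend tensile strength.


Formula: Blend property = (fraction_A * property_A) + (fraction_B * property_B)
Step 1: Contribution A = 30/100 * 127.0 MPa = 38.1 MPa
Step 2: Contribution B = 70/100 * 268.0 MPa = 187.6 MPa
Step 3: Blend tensile strength = 38.1 + 187.6 = 225.7 MPa

225.7 MPa


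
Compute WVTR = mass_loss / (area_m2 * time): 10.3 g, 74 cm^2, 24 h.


Formula: WVTR = mass_loss / (area * time)
Step 1: Convert area: 74 cm^2 = 0.0074 m^2
Step 2: WVTR = 10.3 g / (0.0074 m^2 * 24 h)
Step 3: WVTR = 10.3 / 0.1776 = 58.0 g/m^2/h

58.0 g/m^2/h


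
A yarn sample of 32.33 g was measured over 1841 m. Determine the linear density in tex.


Formula: Tex = (mass_g / length_m) * 1000
Substituting: Tex = (32.33 / 1841) * 1000
Intermediate: 32.33 / 1841 = 0.01756111 g/m
Tex = 0.01756111 * 1000 = 17.56 tex

17.56 tex


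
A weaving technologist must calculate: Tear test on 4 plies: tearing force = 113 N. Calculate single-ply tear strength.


Formula: Per-ply strength = Total force / Number of plies
Per-ply = 113 N / 4
Per-ply = 28.25 N

28.25 N


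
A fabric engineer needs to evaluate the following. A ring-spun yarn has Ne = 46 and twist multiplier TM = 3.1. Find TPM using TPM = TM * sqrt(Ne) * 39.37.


Formula: TPM = TM * sqrt(Ne) * 39.37
Step 1: sqrt(Ne) = sqrt(46) = 6.7823
Step 2: TM * sqrt(Ne) = 3.1 * 6.7823 = 21.0251
Step 3: TPM = 21.0251 * 39.37 = 828 twists/m

828 twists/m


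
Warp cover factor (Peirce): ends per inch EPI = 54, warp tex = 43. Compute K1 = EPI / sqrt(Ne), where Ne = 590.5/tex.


Formula: K1 = EPI / sqrt(Ne), with Ne = 590.5 / tex_warp
Step 1: Ne = 590.5 / 43 = 13.733
Step 2: sqrt(Ne) = sqrt(13.733) = 3.7058
Step 3: K1 = 54 / 3.7058 = 14.6

14.6


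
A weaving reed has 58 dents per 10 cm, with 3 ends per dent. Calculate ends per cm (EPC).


Formula: EPC = (dents per 10 cm * ends per dent) / 10
Step 1: Total ends per 10 cm = 58 * 3 = 174
Step 2: EPC = 174 / 10 = 17.4 ends/cm

17.4 ends/cm


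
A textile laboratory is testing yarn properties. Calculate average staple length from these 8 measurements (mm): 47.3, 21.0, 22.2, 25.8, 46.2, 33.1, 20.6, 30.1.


Formula: Mean = sum of lengths / count
Sum = 47.3 + 21.0 + 22.2 + 25.8 + 46.2 + 33.1 + 20.6 + 30.1
Sum = 246.3 mm
Mean = 246.3 / 8 = 30.79 mm

30.79 mm


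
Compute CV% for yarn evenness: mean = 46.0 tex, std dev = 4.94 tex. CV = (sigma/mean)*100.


Formula: CV% = (standard deviation / mean) * 100
Step 1: Ratio = 4.94 / 46.0 = 0.107391
Step 2: CV% = 0.107391 * 100 = 10.7391% ≈ 10.7%

10.7%


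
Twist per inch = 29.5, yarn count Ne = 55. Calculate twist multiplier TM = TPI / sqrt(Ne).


Formula: TM = TPI / sqrt(Ne)
Step 1: sqrt(Ne) = sqrt(55) = 7.4162
Step 2: TM = 29.5 / 7.4162 = 3.98

3.98 TM


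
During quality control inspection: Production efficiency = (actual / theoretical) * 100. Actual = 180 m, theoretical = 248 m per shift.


Formula: Efficiency% = (Actual output / Theoretical output) * 100
Efficiency% = (180 / 248) * 100
Efficiency% = 0.725806 * 100 = 72.5806% ≈ 72.6%

72.6%


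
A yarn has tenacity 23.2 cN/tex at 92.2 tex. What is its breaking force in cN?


Formula: Breaking force = Tenacity * Linear density
F = 23.2 cN/tex * 92.2 tex
F = 2139.04 cN

2139.04 cN


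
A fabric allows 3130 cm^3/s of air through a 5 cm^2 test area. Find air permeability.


Formula: Air Permeability = Airflow / Test Area
AP = 3130 cm^3/s / 5 cm^2
AP = 626.0 cm^3/s/cm^2

626.0 cm^3/s/cm^2


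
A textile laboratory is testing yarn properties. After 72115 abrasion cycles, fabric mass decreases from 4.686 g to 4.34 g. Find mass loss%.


Formula: Mass loss% = ((m_before - m_after) / m_before) * 100
Step 1: Mass loss = 4.686 - 4.34 = 0.346 g
Step 2: Ratio = 0.346 / 4.686 = 0.073837
Step 3: Mass loss% = 0.073837 * 100 = 7.3837% ≈ 7.38%

7.38%


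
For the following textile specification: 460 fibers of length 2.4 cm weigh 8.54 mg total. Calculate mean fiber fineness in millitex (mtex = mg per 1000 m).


Formula: fineness (mtex) = mass (mg) / total length (km) = (mass_mg / total_length_m) * 1000
Step 1: Convert fiber length: 2.4 cm = 0.024 m
Step 2: Total fiber length = 460 * 0.024 = 11.04 m
Step 3: Linear density = 8.54 mg / 11.04 m = 0.7736 mg/m
Step 4: fineness = 0.7736 * 1000 = 773.6 mtex

773.6 mtex


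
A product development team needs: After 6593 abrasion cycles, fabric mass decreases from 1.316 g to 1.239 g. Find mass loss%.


Formula: Mass loss% = ((m_before - m_after) / m_before) * 100
Step 1: Mass loss = 1.316 - 1.239 = 0.077 g
Step 2: Ratio = 0.077 / 1.316 = 0.0585106
Step 3: Mass loss% = 0.0585106 * 100 = 5.85106% ≈ 5.85%

5.85%


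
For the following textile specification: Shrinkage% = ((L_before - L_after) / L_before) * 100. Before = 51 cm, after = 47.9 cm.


Formula: Shrinkage% = ((L_before - L_after) / L_before) * 100
Step 1: Shrinkage = 51 - 47.9 = 3.1 cm
Step 2: Shrinkage% = (3.1 / 51) * 100
Step 3: Shrinkage% = 0.060784 * 100 = 6.0784% ≈ 6.1%

6.1%


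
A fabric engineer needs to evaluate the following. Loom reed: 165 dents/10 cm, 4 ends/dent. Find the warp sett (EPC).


Formula: EPC = (dents per 10 cm * ends per dent) / 10
Step 1: Total ends per 10 cm = 165 * 4 = 660
Step 2: EPC = 660 / 10 = 66.0 ends/cm

66.0 ends/cm


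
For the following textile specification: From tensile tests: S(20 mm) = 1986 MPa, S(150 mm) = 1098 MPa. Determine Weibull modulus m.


Formula: m = ln(L1/L2) / ln(S2/S1)
Step 1: ln(L1/L2) = ln(20/150) = -2.01490
Step 2: S2/S1 = 1098/1986 = 0.55287
Step 3: ln(S2/S1) = ln(0.55287) = -0.59263
Step 4: m = -2.01490 / -0.59263 = 3.40

3.40 (Weibull m)


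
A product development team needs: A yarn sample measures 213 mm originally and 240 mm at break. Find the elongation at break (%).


Formula: Elongation (%) = ((L_break - L0) / L0) * 100
Step 1: Extension = 240 - 213 = 27 mm
Step 2: Elongation = (27 / 213) * 100
Step 3: Elongation = 0.126761 * 100 = 12.6761% ≈ 12.7%

12.7%


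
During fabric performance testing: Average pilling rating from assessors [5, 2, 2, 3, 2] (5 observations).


Formula: Mean = sum / count
Sum = 5 + 2 + 2 + 3 + 2 = 14
Mean = 14 / 5 = 2.8

2.8


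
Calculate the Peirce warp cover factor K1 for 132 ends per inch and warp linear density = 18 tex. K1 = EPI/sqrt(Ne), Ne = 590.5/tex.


Formula: K1 = EPI / sqrt(Ne), with Ne = 590.5 / tex_warp
Step 1: Ne = 590.5 / 18 = 32.806
Step 2: sqrt(Ne) = sqrt(32.806) = 5.7277
Step 3: K1 = 132 / 5.7277 = 23.0

23.0


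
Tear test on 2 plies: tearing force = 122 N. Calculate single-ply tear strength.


Formula: Per-ply strength = Total force / Number of plies
Per-ply = 122 N / 2
Per-ply = 61 N

61 N


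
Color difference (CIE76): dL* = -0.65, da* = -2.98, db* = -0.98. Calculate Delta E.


Formula: Delta E = sqrt(dL*^2 + da*^2 + db*^2)
Step 1: dL*^2 = (-0.65)^2 = 0.4225
Step 2: da*^2 = (-2.98)^2 = 8.8804
Step 3: db*^2 = (-0.98)^2 = 0.9604
Step 4: Sum = 0.4225 + 8.8804 + 0.9604 = 10.2633
Step 5: Delta E = sqrt(10.2633) = 3.2

3.2 Delta E


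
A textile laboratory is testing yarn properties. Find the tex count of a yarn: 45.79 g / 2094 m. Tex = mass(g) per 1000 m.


Formula: Tex = (mass_g / length_m) * 1000
Substituting: Tex = (45.79 / 2094) * 1000
Intermediate: 45.79 / 2094 = 0.02186724 g/m
Tex = 0.02186724 * 1000 = 21.87 tex

21.87 tex


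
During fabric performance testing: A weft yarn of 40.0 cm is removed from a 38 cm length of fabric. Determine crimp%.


Formula: Crimp% = ((L_yarn - L_fabric) / L_fabric) * 100
Step 1: Extension = 40.0 - 38 = 2.0 cm
Step 2: Crimp% = (2.0 / 38) * 100
Step 3: Crimp% = 0.052632 * 100 = 5.2632% ≈ 5.3%

5.3%


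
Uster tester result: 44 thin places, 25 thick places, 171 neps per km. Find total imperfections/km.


Formula: Total = thin places + thick places + neps
Total = 44 + 25 + 171
Total = 240 imperfections/km

240 imperfections/km


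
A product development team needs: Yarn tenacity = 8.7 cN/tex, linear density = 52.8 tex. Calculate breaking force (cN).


Formula: Breaking force = Tenacity * Linear density
F = 8.7 cN/tex * 52.8 tex
F = 459.36 cN

459.36 cN


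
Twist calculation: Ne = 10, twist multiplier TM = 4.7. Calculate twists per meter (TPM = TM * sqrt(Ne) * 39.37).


Formula: TPM = TM * sqrt(Ne) * 39.37
Step 1: sqrt(Ne) = sqrt(10) = 3.1623
Step 2: TM * sqrt(Ne) = 4.7 * 3.1623 = 14.8628
Step 3: TPM = 14.8628 * 39.37 = 585 twists/m

585 twists/m


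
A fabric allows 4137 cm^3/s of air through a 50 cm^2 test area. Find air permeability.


Formula: Air Permeability = Airflow / Test Area
AP = 4137 cm^3/s / 50 cm^2
AP = 82.7 cm^3/s/cm^2

82.7 cm^3/s/cm^2


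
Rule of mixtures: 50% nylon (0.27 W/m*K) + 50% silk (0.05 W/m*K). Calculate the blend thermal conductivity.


Formula: Blend property = (fraction_A * property_A) + (fraction_B * property_B)
Step 1: Contribution A = 50/100 * 0.27 W/m*K = 0.135 W/m*K
Step 2: Contribution B = 50/100 * 0.05 W/m*K = 0.025 W/m*K
Step 3: Blend thermal conductivity = 0.135 + 0.025 = 0.16 W/m*K

0.16 W/m*K


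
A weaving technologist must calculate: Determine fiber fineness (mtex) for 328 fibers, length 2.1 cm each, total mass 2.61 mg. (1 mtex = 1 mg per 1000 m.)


Formula: fineness (mtex) = mass (mg) / total length (km) = (mass_mg / total_length_m) * 1000
Step 1: Convert fiber length: 2.1 cm = 0.021 m
Step 2: Total fiber length = 328 * 0.021 = 6.888 m
Step 3: Linear density = 2.61 mg / 6.888 m = 0.3789 mg/m
Step 4: fineness = 0.3789 * 1000 = 378.9 mtex

378.9 mtex


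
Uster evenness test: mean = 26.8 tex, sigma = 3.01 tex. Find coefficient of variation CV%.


Formula: CV% = (standard deviation / mean) * 100
Step 1: Ratio = 3.01 / 26.8 = 0.112313
Step 2: CV% = 0.112313 * 100 = 11.2313% ≈ 11.2%

11.2%


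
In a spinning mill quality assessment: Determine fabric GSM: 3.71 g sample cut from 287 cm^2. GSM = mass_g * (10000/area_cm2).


Formula: GSM = mass_g / area_m2
Step 1: Convert area: 287 cm^2 = 287 / 10000 = 0.0287 m^2
Step 2: GSM = 3.71 g / 0.0287 m^2 = 129.3 g/m^2

129.3 g/m^2


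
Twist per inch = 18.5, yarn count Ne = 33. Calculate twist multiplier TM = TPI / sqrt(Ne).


Formula: TM = TPI / sqrt(Ne)
Step 1: sqrt(Ne) = sqrt(33) = 5.7446
Step 2: TM = 18.5 / 5.7446 = 3.22

3.22 TM


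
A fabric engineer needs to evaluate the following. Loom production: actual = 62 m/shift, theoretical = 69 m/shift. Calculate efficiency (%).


Formula: Efficiency% = (Actual output / Theoretical output) * 100
Efficiency% = (62 / 69) * 100
Efficiency% = 0.898551 * 100 = 89.8551% ≈ 89.9%

89.9%


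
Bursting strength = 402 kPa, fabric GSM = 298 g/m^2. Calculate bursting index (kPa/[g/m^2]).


Formula: Bursting Index = Bursting Strength / Fabric GSM
BI = 402 kPa / 298 g/m^2
BI = 1.349 kPa/(g/m^2)

1.349 kPa/(g/m^2)


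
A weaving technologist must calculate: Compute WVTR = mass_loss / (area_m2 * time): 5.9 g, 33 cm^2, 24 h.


Formula: WVTR = mass_loss / (area * time)
Step 1: Convert area: 33 cm^2 = 0.0033 m^2
Step 2: WVTR = 5.9 g / (0.0033 m^2 * 24 h)
Step 3: WVTR = 5.9 / 0.0792 = 74.5 g/m^2/h

74.5 g/m^2/h


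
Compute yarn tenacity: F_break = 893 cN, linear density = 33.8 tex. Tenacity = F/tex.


Formula: Tenacity = Breaking force / Linear density
Tenacity = 893 cN / 33.8 tex
Tenacity = 26.42 cN/tex

26.42 cN/tex


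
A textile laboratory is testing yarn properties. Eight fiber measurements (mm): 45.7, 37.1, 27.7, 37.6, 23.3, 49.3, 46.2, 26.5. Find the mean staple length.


Formula: Mean = sum of lengths / count
Sum = 45.7 + 37.1 + 27.7 + 37.6 + 23.3 + 49.3 + 46.2 + 26.5
Sum = 293.4 mm
Mean = 293.4 / 8 = 36.68 mm

36.68 mm


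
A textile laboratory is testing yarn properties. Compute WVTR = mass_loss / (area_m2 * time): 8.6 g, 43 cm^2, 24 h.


Formula: WVTR = mass_loss / (area * time)
Step 1: Convert area: 43 cm^2 = 0.0043 m^2
Step 2: WVTR = 8.6 g / (0.0043 m^2 * 24 h)
Step 3: WVTR = 8.6 / 0.1032 = 83.3 g/m^2/h

83.3 g/m^2/h


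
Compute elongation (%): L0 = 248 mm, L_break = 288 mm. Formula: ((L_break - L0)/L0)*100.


Formula: Elongation (%) = ((L_break - L0) / L0) * 100
Step 1: Extension = 288 - 248 = 40 mm
Step 2: Elongation = (40 / 248) * 100
Step 3: Elongation = 0.16129 * 100 = 16.129% ≈ 16.1%

16.1%


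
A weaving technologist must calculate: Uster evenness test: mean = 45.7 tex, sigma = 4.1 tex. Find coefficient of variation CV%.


Formula: CV% = (standard deviation / mean) * 100
Step 1: Ratio = 4.1 / 45.7 = 0.089716
Step 2: CV% = 0.089716 * 100 = 8.9716% ≈ 9.0%

9.0%


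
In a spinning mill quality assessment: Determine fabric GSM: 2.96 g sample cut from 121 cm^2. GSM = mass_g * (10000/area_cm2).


Formula: GSM = mass_g / area_m2
Step 1: Convert area: 121 cm^2 = 121 / 10000 = 0.0121 m^2
Step 2: GSM = 2.96 g / 0.0121 m^2 = 244.6 g/m^2

244.6 g/m^2


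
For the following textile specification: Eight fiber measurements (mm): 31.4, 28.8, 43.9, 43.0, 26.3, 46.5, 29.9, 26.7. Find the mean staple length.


Formula: Mean = sum of lengths / count
Sum = 31.4 + 28.8 + 43.9 + 43.0 + 26.3 + 46.5 + 29.9 + 26.7
Sum = 276.5 mm
Mean = 276.5 / 8 = 34.56 mm

34.56 mm


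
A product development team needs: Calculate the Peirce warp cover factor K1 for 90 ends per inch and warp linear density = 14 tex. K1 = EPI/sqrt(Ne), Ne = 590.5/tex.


Formula: K1 = EPI / sqrt(Ne), with Ne = 590.5 / tex_warp
Step 1: Ne = 590.5 / 14 = 42.179
Step 2: sqrt(Ne) = sqrt(42.179) = 6.4945
Step 3: K1 = 90 / 6.4945 = 13.9

13.9


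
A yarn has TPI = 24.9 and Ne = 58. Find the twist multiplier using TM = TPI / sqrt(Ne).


Formula: TM = TPI / sqrt(Ne)
Step 1: sqrt(Ne) = sqrt(58) = 7.6158
Step 2: TM = 24.9 / 7.6158 = 3.27

3.27 TM


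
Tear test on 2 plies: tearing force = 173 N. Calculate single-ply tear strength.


Formula: Per-ply strength = Total force / Number of plies
Per-ply = 173 N / 2
Per-ply = 86.5 N

86.5 N


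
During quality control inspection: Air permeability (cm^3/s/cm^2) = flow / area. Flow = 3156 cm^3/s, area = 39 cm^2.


Formula: Air Permeability = Airflow / Test Area
AP = 3156 cm^3/s / 39 cm^2
AP = 80.9 cm^3/s/cm^2

80.9 cm^3/s/cm^2


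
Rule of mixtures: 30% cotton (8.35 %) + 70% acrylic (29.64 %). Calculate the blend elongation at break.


Formula: Blend property = (fraction_A * property_A) + (fraction_B * property_B)
Step 1: Contribution A = 30/100 * 8.35 % = 2.505 %
Step 2: Contribution B = 70/100 * 29.64 % = 20.748 %
Step 3: Blend elongation at break = 2.505 + 20.748 = 23.253 %

23.253 %


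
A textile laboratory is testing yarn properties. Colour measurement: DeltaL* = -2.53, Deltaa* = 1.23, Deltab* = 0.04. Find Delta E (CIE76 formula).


Formula: Delta E = sqrt(dL*^2 + da*^2 + db*^2)
Step 1: dL*^2 = (-2.53)^2 = 6.4009
Step 2: da*^2 = 1.23^2 = 1.5129
Step 3: db*^2 = 0.04^2 = 0.0016
Step 4: Sum = 6.4009 + 1.5129 + 0.0016 = 7.9154
Step 5: Delta E = sqrt(7.9154) = 2.81

2.81 Delta E


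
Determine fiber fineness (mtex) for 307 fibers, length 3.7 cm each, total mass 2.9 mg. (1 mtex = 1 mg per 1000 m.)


Formula: fineness (mtex) = mass (mg) / total length (km) = (mass_mg / total_length_m) * 1000
Step 1: Convert fiber length: 3.7 cm = 0.037 m
Step 2: Total fiber length = 307 * 0.037 = 11.359 m
Step 3: Linear density = 2.9 mg / 11.359 m = 0.2553 mg/m
Step 4: fineness = 0.2553 * 1000 = 255.3 mtex

255.3 mtex


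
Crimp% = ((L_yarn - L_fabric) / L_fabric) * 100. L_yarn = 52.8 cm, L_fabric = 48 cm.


Formula: Crimp% = ((L_yarn - L_fabric) / L_fabric) * 100
Step 1: Extension = 52.8 - 48 = 4.8 cm
Step 2: Crimp% = (4.8 / 48) * 100
Step 3: Crimp% = 0.1 * 100 = 10.0%

10.0%


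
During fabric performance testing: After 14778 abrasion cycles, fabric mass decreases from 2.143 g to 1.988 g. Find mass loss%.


Formula: Mass loss% = ((m_before - m_after) / m_before) * 100
Step 1: Mass loss = 2.143 - 1.988 = 0.155 g
Step 2: Ratio = 0.155 / 2.143 = 0.0723285
Step 3: Mass loss% = 0.0723285 * 100 = 7.23285% ≈ 7.23%

7.23%


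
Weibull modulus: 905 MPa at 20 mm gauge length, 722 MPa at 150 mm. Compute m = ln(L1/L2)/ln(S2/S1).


Formula: m = ln(L1/L2) / ln(S2/S1)
Step 1: ln(L1/L2) = ln(20/150) = -2.01490
Step 2: S2/S1 = 722/905 = 0.79779
Step 3: ln(S2/S1) = ln(0.79779) = -0.22591
Step 4: m = -2.01490 / -0.22591 = 8.92

8.92 (Weibull m)


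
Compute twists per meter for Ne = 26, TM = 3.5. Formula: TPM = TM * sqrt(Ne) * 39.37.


Formula: TPM = TM * sqrt(Ne) * 39.37
Step 1: sqrt(Ne) = sqrt(26) = 5.099
Step 2: TM * sqrt(Ne) = 3.5 * 5.099 = 17.8465
Step 3: TPM = 17.8465 * 39.37 = 703 twists/m

703 twists/m


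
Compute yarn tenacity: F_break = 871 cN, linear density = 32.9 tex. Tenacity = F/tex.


Formula: Tenacity = Breaking force / Linear density
Tenacity = 871 cN / 32.9 tex
Tenacity = 26.47 cN/tex

26.47 cN/tex


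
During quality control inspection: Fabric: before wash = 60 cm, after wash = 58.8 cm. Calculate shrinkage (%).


Formula: Shrinkage% = ((L_before - L_after) / L_before) * 100
Step 1: Shrinkage = 60 - 58.8 = 1.2 cm
Step 2: Shrinkage% = (1.2 / 60) * 100
Step 3: Shrinkage% = 0.02 * 100 = 2.0%

2.0%


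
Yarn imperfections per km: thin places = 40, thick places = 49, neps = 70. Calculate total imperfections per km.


Formula: Total = thin places + thick places + neps
Total = 40 + 49 + 70
Total = 159 imperfections/km

159 imperfections/km


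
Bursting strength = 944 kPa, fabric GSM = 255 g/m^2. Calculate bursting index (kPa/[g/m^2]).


Formula: Bursting Index = Bursting Strength / Fabric GSM
BI = 944 kPa / 255 g/m^2
BI = 3.702 kPa/(g/m^2)

3.702 kPa/(g/m^2)


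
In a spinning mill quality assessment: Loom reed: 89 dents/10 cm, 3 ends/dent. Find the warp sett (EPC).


Formula: EPC = (dents per 10 cm * ends per dent) / 10
Step 1: Total ends per 10 cm = 89 * 3 = 267
Step 2: EPC = 267 / 10 = 26.7 ends/cm

26.7 ends/cm


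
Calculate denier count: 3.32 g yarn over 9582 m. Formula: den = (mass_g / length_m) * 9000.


Formula: den = (mass_g / length_m) * 9000
Substituting: den = (3.32 / 9582) * 9000
Intermediate: 3.32 / 9582 = 0.00034648 g/m
den = 0.00034648 * 9000 = 3.1 denier

3.1 denier


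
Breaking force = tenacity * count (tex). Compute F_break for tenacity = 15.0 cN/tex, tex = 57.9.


Formula: Breaking force = Tenacity * Linear density
F = 15.0 cN/tex * 57.9 tex
F = 868.50 cN

868.50 cN


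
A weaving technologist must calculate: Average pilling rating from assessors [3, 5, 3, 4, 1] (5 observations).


Formula: Mean = sum / count
Sum = 3 + 5 + 3 + 4 + 1 = 16
Mean = 16 / 5 = 3.2

3.2


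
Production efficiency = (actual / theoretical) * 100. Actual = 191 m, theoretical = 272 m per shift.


Formula: Efficiency% = (Actual output / Theoretical output) * 100
Efficiency% = (191 / 272) * 100
Efficiency% = 0.702206 * 100 = 70.2206% ≈ 70.2%

70.2%


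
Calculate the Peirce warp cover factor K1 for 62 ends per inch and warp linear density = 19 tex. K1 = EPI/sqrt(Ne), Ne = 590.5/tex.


Formula: K1 = EPI / sqrt(Ne), with Ne = 590.5 / tex_warp
Step 1: Ne = 590.5 / 19 = 31.079
Step 2: sqrt(Ne) = sqrt(31.079) = 5.5749
Step 3: K1 = 62 / 5.5749 = 11.1

11.1


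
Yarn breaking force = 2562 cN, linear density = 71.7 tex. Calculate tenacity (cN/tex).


Formula: Tenacity = Breaking force / Linear density
Tenacity = 2562 cN / 71.7 tex
Tenacity = 35.73 cN/tex

35.73 cN/tex


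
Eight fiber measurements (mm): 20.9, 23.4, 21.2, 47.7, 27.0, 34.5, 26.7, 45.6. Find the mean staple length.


Formula: Mean = sum of lengths / count
Sum = 20.9 + 23.4 + 21.2 + 47.7 + 27.0 + 34.5 + 26.7 + 45.6
Sum = 247.0 mm
Mean = 247.0 / 8 = 30.88 mm

30.88 mm


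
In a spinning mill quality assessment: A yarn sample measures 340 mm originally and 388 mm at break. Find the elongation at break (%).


Formula: Elongation (%) = ((L_break - L0) / L0) * 100
Step 1: Extension = 388 - 340 = 48 mm
Step 2: Elongation = (48 / 340) * 100
Step 3: Elongation = 0.141176 * 100 = 14.1176% ≈ 14.1%

14.1%


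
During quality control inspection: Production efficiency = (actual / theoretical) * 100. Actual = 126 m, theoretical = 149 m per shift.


Formula: Efficiency% = (Actual output / Theoretical output) * 100
Efficiency% = (126 / 149) * 100
Efficiency% = 0.845638 * 100 = 84.5638% ≈ 84.6%

84.6%


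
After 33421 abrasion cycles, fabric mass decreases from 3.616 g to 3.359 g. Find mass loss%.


Formula: Mass loss% = ((m_before - m_after) / m_before) * 100
Step 1: Mass loss = 3.616 - 3.359 = 0.257 g
Step 2: Ratio = 0.257 / 3.616 = 0.071073
Step 3: Mass loss% = 0.071073 * 100 = 7.1073% ≈ 7.11%

7.11%


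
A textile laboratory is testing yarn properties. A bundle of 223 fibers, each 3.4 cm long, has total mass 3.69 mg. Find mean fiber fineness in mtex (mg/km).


Formula: fineness (mtex) = mass (mg) / total length (km) = (mass_mg / total_length_m) * 1000
Step 1: Convert fiber length: 3.4 cm = 0.034 m
Step 2: Total fiber length = 223 * 0.034 = 7.582 m
Step 3: Linear density = 3.69 mg / 7.582 m = 0.4867 mg/m
Step 4: fineness = 0.4867 * 1000 = 486.7 mtex

486.7 mtex


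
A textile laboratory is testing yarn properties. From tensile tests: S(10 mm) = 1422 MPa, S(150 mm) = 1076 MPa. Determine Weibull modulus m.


Formula: m = ln(L1/L2) / ln(S2/S1)
Step 1: ln(L1/L2) = ln(10/150) = -2.70805
Step 2: S2/S1 = 1076/1422 = 0.75668
Step 3: ln(S2/S1) = ln(0.75668) = -0.27881
Step 4: m = -2.70805 / -0.27881 = 9.71

9.71 (Weibull m)


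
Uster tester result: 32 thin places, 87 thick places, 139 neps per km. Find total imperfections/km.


Formula: Total = thin places + thick places + neps
Total = 32 + 87 + 139
Total = 258 imperfections/km

258 imperfections/km


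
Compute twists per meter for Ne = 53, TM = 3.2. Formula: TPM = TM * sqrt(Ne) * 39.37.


Formula: TPM = TM * sqrt(Ne) * 39.37
Step 1: sqrt(Ne) = sqrt(53) = 7.2801
Step 2: TM * sqrt(Ne) = 3.2 * 7.2801 = 23.2963
Step 3: TPM = 23.2963 * 39.37 = 917 twists/m

917 twists/m


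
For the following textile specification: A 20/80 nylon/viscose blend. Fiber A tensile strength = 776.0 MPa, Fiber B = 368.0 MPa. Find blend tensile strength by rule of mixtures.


Formula: Blend property = (fraction_A * property_A) + (fraction_B * property_B)
Step 1: Contribution A = 20/100 * 776.0 MPa = 155.2 MPa
Step 2: Contribution B = 80/100 * 368.0 MPa = 294.4 MPa
Step 3: Blend tensile strength = 155.2 + 294.4 = 449.6 MPa

449.6 MPa


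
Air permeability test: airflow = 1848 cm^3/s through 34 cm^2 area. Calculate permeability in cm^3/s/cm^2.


Formula: Air Permeability = Airflow / Test Area
AP = 1848 cm^3/s / 34 cm^2
AP = 54.4 cm^3/s/cm^2

54.4 cm^3/s/cm^2


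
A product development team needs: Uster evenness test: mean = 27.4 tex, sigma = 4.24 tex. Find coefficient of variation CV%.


Formula: CV% = (standard deviation / mean) * 100
Step 1: Ratio = 4.24 / 27.4 = 0.154745
Step 2: CV% = 0.154745 * 100 = 15.4745% ≈ 15.5%

15.5%


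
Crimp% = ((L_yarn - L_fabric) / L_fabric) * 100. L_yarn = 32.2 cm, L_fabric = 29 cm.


Formula: Crimp% = ((L_yarn - L_fabric) / L_fabric) * 100
Step 1: Extension = 32.2 - 29 = 3.2 cm
Step 2: Crimp% = (3.2 / 29) * 100
Step 3: Crimp% = 0.110345 * 100 = 11.0345% ≈ 11.0%

11.0%


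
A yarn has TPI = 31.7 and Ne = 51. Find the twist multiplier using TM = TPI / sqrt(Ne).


Formula: TM = TPI / sqrt(Ne)
Step 1: sqrt(Ne) = sqrt(51) = 7.1414
Step 2: TM = 31.7 / 7.1414 = 4.44

4.44 TM


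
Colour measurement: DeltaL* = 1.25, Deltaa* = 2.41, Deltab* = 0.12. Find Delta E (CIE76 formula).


Formula: Delta E = sqrt(dL*^2 + da*^2 + db*^2)
Step 1: dL*^2 = 1.25^2 = 1.5625
Step 2: da*^2 = 2.41^2 = 5.8081
Step 3: db*^2 = 0.12^2 = 0.0144
Step 4: Sum = 1.5625 + 5.8081 + 0.0144 = 7.385
Step 5: Delta E = sqrt(7.385) = 2.72

2.72 Delta E


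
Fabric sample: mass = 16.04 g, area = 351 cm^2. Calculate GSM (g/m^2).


Formula: GSM = mass_g / area_m2
Step 1: Convert area: 351 cm^2 = 351 / 10000 = 0.0351 m^2
Step 2: GSM = 16.04 g / 0.0351 m^2 = 457.0 g/m^2

457.0 g/m^2


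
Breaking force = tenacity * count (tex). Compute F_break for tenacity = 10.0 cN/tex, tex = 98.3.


Formula: Breaking force = Tenacity * Linear density
F = 10.0 cN/tex * 98.3 tex
F = 983.00 cN

983.00 cN


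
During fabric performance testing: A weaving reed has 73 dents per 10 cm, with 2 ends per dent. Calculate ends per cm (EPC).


Formula: EPC = (dents per 10 cm * ends per dent) / 10
Step 1: Total ends per 10 cm = 73 * 2 = 146
Step 2: EPC = 146 / 10 = 14.6 ends/cm

14.6 ends/cm


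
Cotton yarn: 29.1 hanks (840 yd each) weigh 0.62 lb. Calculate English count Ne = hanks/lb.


Formula: Ne = hanks / mass_lb
Substituting: Ne = 29.1 / 0.62
Ne = 46.9

46.9 Ne


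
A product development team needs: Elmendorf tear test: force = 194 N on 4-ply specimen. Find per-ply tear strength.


Formula: Per-ply strength = Total force / Number of plies
Per-ply = 194 N / 4
Per-ply = 48.5 N

48.5 N


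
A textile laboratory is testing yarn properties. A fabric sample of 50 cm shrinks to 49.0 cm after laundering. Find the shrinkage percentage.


Formula: Shrinkage% = ((L_before - L_after) / L_before) * 100
Step 1: Shrinkage = 50 - 49.0 = 1.0 cm
Step 2: Shrinkage% = (1.0 / 50) * 100
Step 3: Shrinkage% = 0.02 * 100 = 2.0%

2.0%


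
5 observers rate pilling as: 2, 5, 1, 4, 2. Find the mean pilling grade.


Formula: Mean = sum / count
Sum = 2 + 5 + 1 + 4 + 2 = 14
Mean = 14 / 5 = 2.8

2.8


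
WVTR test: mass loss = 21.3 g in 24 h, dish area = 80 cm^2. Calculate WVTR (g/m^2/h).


Formula: WVTR = mass_loss / (area * time)
Step 1: Convert area: 80 cm^2 = 0.008 m^2
Step 2: WVTR = 21.3 g / (0.008 m^2 * 24 h)
Step 3: WVTR = 21.3 / 0.192 = 110.9 g/m^2/h

110.9 g/m^2/h


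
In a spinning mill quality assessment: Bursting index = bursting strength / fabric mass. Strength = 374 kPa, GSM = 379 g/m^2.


Formula: Bursting Index = Bursting Strength / Fabric GSM
BI = 374 kPa / 379 g/m^2
BI = 0.987 kPa/(g/m^2)

0.987 kPa/(g/m^2)


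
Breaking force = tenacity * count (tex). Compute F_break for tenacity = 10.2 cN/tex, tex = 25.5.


Formula: Breaking force = Tenacity * Linear density
F = 10.2 cN/tex * 25.5 tex
F = 260.10 cN

260.10 cN


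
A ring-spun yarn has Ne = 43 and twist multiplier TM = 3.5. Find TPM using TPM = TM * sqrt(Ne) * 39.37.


Formula: TPM = TM * sqrt(Ne) * 39.37
Step 1: sqrt(Ne) = sqrt(43) = 6.5574
Step 2: TM * sqrt(Ne) = 3.5 * 6.5574 = 22.9509
Step 3: TPM = 22.9509 * 39.37 = 904 twists/m

904 twists/m


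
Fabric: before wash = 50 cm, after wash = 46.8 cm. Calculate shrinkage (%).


Formula: Shrinkage% = ((L_before - L_after) / L_before) * 100
Step 1: Shrinkage = 50 - 46.8 = 3.2 cm
Step 2: Shrinkage% = (3.2 / 50) * 100
Step 3: Shrinkage% = 0.064 * 100 = 6.4%

6.4%


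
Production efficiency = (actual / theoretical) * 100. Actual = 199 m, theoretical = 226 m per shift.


Formula: Efficiency% = (Actual output / Theoretical output) * 100
Efficiency% = (199 / 226) * 100
Efficiency% = 0.880531 * 100 = 88.0531% ≈ 88.1%

88.1%


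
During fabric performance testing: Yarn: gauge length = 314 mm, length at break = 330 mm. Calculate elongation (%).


Formula: Elongation (%) = ((L_break - L0) / L0) * 100
Step 1: Extension = 330 - 314 = 16 mm
Step 2: Elongation = (16 / 314) * 100
Step 3: Elongation = 0.050955 * 100 = 5.0955% ≈ 5.1%

5.1%


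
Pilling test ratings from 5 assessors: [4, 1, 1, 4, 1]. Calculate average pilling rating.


Formula: Mean = sum / count
Sum = 4 + 1 + 1 + 4 + 1 = 11
Mean = 11 / 5 = 2.2

2.2


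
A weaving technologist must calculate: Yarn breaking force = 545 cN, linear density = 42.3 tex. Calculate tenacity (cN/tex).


Formula: Tenacity = Breaking force / Linear density
Tenacity = 545 cN / 42.3 tex
Tenacity = 12.88 cN/tex

12.88 cN/tex


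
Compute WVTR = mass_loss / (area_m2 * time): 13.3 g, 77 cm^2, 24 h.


Formula: WVTR = mass_loss / (area * time)
Step 1: Convert area: 77 cm^2 = 0.0077 m^2
Step 2: WVTR = 13.3 g / (0.0077 m^2 * 24 h)
Step 3: WVTR = 13.3 / 0.1848 = 72.0 g/m^2/h

72.0 g/m^2/h


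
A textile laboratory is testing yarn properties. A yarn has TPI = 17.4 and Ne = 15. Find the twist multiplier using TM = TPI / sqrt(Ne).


Formula: TM = TPI / sqrt(Ne)
Step 1: sqrt(Ne) = sqrt(15) = 3.873
Step 2: TM = 17.4 / 3.873 = 4.49

4.49 TM


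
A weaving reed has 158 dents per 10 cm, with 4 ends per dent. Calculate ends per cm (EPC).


Formula: EPC = (dents per 10 cm * ends per dent) / 10
Step 1: Total ends per 10 cm = 158 * 4 = 632
Step 2: EPC = 632 / 10 = 63.2 ends/cm

63.2 ends/cm


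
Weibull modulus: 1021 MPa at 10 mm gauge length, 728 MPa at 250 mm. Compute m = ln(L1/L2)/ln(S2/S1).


Formula: m = ln(L1/L2) / ln(S2/S1)
Step 1: ln(L1/L2) = ln(10/250) = -3.21888
Step 2: S2/S1 = 728/1021 = 0.71303
Step 3: ln(S2/S1) = ln(0.71303) = -0.33823
Step 4: m = -3.21888 / -0.33823 = 9.52

9.52 (Weibull m)


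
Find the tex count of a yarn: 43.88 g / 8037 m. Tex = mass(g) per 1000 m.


Formula: Tex = (mass_g / length_m) * 1000
Substituting: Tex = (43.88 / 8037) * 1000
Intermediate: 43.88 / 8037 = 0.00545975 g/m
Tex = 0.00545975 * 1000 = 5.46 tex

5.46 tex


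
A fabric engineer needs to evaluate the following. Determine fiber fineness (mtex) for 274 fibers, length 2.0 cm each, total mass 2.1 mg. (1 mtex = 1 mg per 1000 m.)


Formula: fineness (mtex) = mass (mg) / total length (km) = (mass_mg / total_length_m) * 1000
Step 1: Convert fiber length: 2.0 cm = 0.02 m
Step 2: Total fiber length = 274 * 0.02 = 5.48 m
Step 3: Linear density = 2.1 mg / 5.48 m = 0.3832 mg/m
Step 4: fineness = 0.3832 * 1000 = 383.2 mtex

383.2 mtex


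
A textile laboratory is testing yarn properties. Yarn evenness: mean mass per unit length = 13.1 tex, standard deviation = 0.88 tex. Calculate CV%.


Formula: CV% = (standard deviation / mean) * 100
Step 1: Ratio = 0.88 / 13.1 = 0.067176
Step 2: CV% = 0.067176 * 100 = 6.7176% ≈ 6.7%

6.7%


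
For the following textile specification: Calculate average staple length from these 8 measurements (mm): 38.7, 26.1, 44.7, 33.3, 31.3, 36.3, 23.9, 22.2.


Formula: Mean = sum of lengths / count
Sum = 38.7 + 26.1 + 44.7 + 33.3 + 31.3 + 36.3 + 23.9 + 22.2
Sum = 256.5 mm
Mean = 256.5 / 8 = 32.06 mm

32.06 mm


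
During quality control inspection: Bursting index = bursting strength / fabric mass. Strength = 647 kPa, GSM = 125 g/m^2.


Formula: Bursting Index = Bursting Strength / Fabric GSM
BI = 647 kPa / 125 g/m^2
BI = 5.176 kPa/(g/m^2)

5.176 kPa/(g/m^2)


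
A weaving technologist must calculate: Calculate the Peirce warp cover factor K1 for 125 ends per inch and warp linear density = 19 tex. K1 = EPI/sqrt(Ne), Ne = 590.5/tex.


Formula: K1 = EPI / sqrt(Ne), with Ne = 590.5 / tex_warp
Step 1: Ne = 590.5 / 19 = 31.079
Step 2: sqrt(Ne) = sqrt(31.079) = 5.5749
Step 3: K1 = 125 / 5.5749 = 22.4

22.4


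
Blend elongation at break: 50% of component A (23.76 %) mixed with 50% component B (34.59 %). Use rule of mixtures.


Formula: Blend property = (fraction_A * property_A) + (fraction_B * property_B)
Step 1: Contribution A = 50/100 * 23.76 % = 11.88 %
Step 2: Contribution B = 50/100 * 34.59 % = 17.295 %
Step 3: Blend elongation at break = 11.88 + 17.295 = 29.175 %

29.175 %


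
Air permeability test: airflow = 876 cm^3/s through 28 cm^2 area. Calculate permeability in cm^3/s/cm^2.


Formula: Air Permeability = Airflow / Test Area
AP = 876 cm^3/s / 28 cm^2
AP = 31.3 cm^3/s/cm^2

31.3 cm^3/s/cm^2


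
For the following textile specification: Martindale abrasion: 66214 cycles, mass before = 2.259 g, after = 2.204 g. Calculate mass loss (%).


Formula: Mass loss% = ((m_before - m_after) / m_before) * 100
Step 1: Mass loss = 2.259 - 2.204 = 0.055 g
Step 2: Ratio = 0.055 / 2.259 = 0.0243471
Step 3: Mass loss% = 0.0243471 * 100 = 2.43471% ≈ 2.43%

2.43%


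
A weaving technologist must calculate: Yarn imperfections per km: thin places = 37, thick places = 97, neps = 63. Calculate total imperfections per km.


Formula: Total = thin places + thick places + neps
Total = 37 + 97 + 63
Total = 197 imperfections/km

197 imperfections/km


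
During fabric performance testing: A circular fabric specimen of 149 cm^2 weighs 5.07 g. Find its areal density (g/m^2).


Formula: GSM = mass_g / area_m2
Step 1: Convert area: 149 cm^2 = 149 / 10000 = 0.0149 m^2
Step 2: GSM = 5.07 g / 0.0149 m^2 = 340.3 g/m^2

340.3 g/m^2


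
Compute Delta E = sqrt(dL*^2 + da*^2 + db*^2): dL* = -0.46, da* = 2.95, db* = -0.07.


Formula: Delta E = sqrt(dL*^2 + da*^2 + db*^2)
Step 1: dL*^2 = (-0.46)^2 = 0.2116
Step 2: da*^2 = 2.95^2 = 8.7025
Step 3: db*^2 = (-0.07)^2 = 0.0049
Step 4: Sum = 0.2116 + 8.7025 + 0.0049 = 8.919
Step 5: Delta E = sqrt(8.919) = 2.99

2.99 Delta E


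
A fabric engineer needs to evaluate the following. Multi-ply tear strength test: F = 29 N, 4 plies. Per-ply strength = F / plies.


Formula: Per-ply strength = Total force / Number of plies
Per-ply = 29 N / 4
Per-ply = 7.25 N

7.25 N


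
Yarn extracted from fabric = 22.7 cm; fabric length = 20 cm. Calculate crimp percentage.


Formula: Crimp% = ((L_yarn - L_fabric) / L_fabric) * 100
Step 1: Extension = 22.7 - 20 = 2.7 cm
Step 2: Crimp% = (2.7 / 20) * 100
Step 3: Crimp% = 0.135 * 100 = 13.5%

13.5%


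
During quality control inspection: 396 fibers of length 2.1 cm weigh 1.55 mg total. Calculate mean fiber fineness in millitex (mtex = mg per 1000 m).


Formula: fineness (mtex) = mass (mg) / total length (km) = (mass_mg / total_length_m) * 1000
Step 1: Convert fiber length: 2.1 cm = 0.021 m
Step 2: Total fiber length = 396 * 0.021 = 8.316 m
Step 3: Linear density = 1.55 mg / 8.316 m = 0.1864 mg/m
Step 4: fineness = 0.1864 * 1000 = 186.4 mtex

186.4 mtex


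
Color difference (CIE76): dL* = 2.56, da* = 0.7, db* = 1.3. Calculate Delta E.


Formula: Delta E = sqrt(dL*^2 + da*^2 + db*^2)
Step 1: dL*^2 = 2.56^2 = 6.5536
Step 2: da*^2 = 0.7^2 = 0.49
Step 3: db*^2 = 1.3^2 = 1.69
Step 4: Sum = 6.5536 + 0.49 + 1.69 = 8.7336
Step 5: Delta E = sqrt(8.7336) = 2.96

2.96 Delta E


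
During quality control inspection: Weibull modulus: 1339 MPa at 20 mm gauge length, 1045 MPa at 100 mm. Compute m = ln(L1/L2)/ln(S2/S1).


Formula: m = ln(L1/L2) / ln(S2/S1)
Step 1: ln(L1/L2) = ln(20/100) = -1.60944
Step 2: S2/S1 = 1045/1339 = 0.78043
Step 3: ln(S2/S1) = ln(0.78043) = -0.24791
Step 4: m = -1.60944 / -0.24791 = 6.49

6.49 (Weibull m)


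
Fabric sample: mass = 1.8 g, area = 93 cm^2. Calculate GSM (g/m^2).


Formula: GSM = mass_g / area_m2
Step 1: Convert area: 93 cm^2 = 93 / 10000 = 0.0093 m^2
Step 2: GSM = 1.8 g / 0.0093 m^2 = 193.5 g/m^2

193.5 g/m^2


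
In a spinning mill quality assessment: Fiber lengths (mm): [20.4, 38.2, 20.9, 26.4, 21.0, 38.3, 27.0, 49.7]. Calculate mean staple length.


Formula: Mean = sum of lengths / count
Sum = 20.4 + 38.2 + 20.9 + 26.4 + 21.0 + 38.3 + 27.0 + 49.7
Sum = 241.9 mm
Mean = 241.9 / 8 = 30.24 mm

30.24 mm
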